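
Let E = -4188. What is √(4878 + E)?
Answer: √690 ≈ 26.268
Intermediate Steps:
√(4878 + E) = √(4878 - 4188) = √690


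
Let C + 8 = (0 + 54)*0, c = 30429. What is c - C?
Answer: 30437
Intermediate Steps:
C = -8 (C = -8 + (0 + 54)*0 = -8 + 54*0 = -8 + 0 = -8)
c - C = 30429 - 1*(-8) = 30429 + 8 = 30437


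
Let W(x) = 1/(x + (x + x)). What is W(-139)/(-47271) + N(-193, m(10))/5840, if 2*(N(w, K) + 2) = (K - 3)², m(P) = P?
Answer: 177410399/46047248352 ≈ 0.0038528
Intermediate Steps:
N(w, K) = -2 + (-3 + K)²/2 (N(w, K) = -2 + (K - 3)²/2 = -2 + (-3 + K)²/2)
W(x) = 1/(3*x) (W(x) = 1/(x + 2*x) = 1/(3*x))
W(-139)/(-47271) + N(-193, m(10))/5840 = ((⅓)/(-139))/(-47271) + (-2 + (-3 + 10)²/2)/5840 = ((⅓)*(-1/139))*(-1/47271) + (-2 + (½)*7²)*(1/5840) = -1/417*(-1/47271) + (-2 + (½)*49)*(1/5840) = 1/19712007 + (-2 + 49/2)*(1/5840) = 1/19712007 + (45/2)*(1/5840) = 1/19712007 + 9/2336 = 177410399/46047248352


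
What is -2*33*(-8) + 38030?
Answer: 38558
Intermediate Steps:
-2*33*(-8) + 38030 = -66*(-8) + 38030 = 528 + 38030 = 38558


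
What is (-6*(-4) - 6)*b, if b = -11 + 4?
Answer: -126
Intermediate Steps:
b = -7
(-6*(-4) - 6)*b = (-6*(-4) - 6)*(-7) = (24 - 6)*(-7) = 18*(-7) = -126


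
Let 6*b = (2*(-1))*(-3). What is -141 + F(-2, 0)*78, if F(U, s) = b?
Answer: -63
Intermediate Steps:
b = 1 (b = ((2*(-1))*(-3))/6 = (-2*(-3))/6 = (1/6)*6 = 1)
F(U, s) = 1
-141 + F(-2, 0)*78 = -141 + 1*78 = -141 + 78 = -63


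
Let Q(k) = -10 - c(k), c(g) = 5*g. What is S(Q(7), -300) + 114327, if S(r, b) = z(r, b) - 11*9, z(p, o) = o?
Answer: 113928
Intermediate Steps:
Q(k) = -10 - 5*k
S(r, b) = -99 + b (S(r, b) = b - 11*9 = b - 99 = -99 + b)
S(Q(7), -300) + 114327 = (-99 - 300) + 114327 = -399 + 114327 = 113928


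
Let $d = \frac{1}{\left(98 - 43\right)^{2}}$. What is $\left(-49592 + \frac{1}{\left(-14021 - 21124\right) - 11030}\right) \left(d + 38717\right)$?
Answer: $- \frac{2216461737397806}{1154375} \approx -1.9201 \cdot 10^{9}$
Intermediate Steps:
$d = \frac{1}{3025}$ ($d = \frac{1}{55^{2}} = \frac{1}{3025} \approx 0.00033058$)
$\left(-49592 + \frac{1}{\left(-14021 - 21124\right) - 11030}\right) \left(d + 38717\right) = \left(-49592 + \frac{1}{\left(-14021 - 21124\right) - 11030}\right) \left(\frac{1}{3025} + 38717\right) = \left(-49592 + \frac{1}{\left(-14021 - 21124\right) - 11030}\right) \frac{117118926}{3025} = \left(-49592 + \frac{1}{-35145 - 11030}\right) \frac{117118926}{3025} = \left(-49592 + \frac{1}{-46175}\right) \frac{117118926}{3025} = \left(-49592 - \frac{1}{46175}\right) \frac{117118926}{3025} = \left(- \frac{2289910601}{46175}\right) \frac{117118926}{3025} = - \frac{2216461737397806}{1154375}$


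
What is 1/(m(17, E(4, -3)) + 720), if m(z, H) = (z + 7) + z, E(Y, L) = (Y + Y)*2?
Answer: 1/761 ≈ 0.0013141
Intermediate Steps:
E(Y, L) = 4*Y (E(Y, L) = (2*Y)*2 = 4*Y)
m(z, H) = 7 + 2*z (m(z, H) = (7 + z) + z = 7 + 2*z)
1/(m(17, E(4, -3)) + 720) = 1/((7 + 2*17) + 720) = 1/((7 + 34) + 720) = 1/(41 + 720) = 1/761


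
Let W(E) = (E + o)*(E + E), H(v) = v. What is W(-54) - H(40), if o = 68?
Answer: -1552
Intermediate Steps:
W(E) = 2*E*(68 + E) (W(E) = (E + 68)*(E + E) = (68 + E)*(2*E) = 2*E*(68 + E))
W(-54) - H(40) = 2*(-54)*(68 - 54) - 1*40 = 2*(-54)*14 - 40 = -1512 - 40 = -1552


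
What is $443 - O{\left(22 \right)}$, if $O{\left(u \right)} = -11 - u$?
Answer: $476$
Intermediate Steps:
$443 - O{\left(22 \right)} = 443 - \left(-11 - 22\right) = 443 - -33 = 443 + 33 = 476$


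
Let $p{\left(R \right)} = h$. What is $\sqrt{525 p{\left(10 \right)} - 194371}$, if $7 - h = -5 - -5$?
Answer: $22 i \sqrt{394} \approx 436.69 i$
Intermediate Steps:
$h = 7$ ($h = 7 - \left(-5 - -5\right) = 7 - \left(-5 + 5\right) = 7 - 0 = 7 + 0 = 7$)
$p{\left(R \right)} = 7$
$\sqrt{525 p{\left(10 \right)} - 194371} = \sqrt{525 \cdot 7 - 194371} = \sqrt{3675 - 194371} = \sqrt{-190696} = 22 i \sqrt{394}$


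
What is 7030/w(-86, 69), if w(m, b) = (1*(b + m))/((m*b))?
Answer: 41716020/17 ≈ 2.4539e+6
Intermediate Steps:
w(m, b) = (b + m)/(b*m) (w(m, b) = (b + m)/((b*m)) = (b + m)*(1/(b*m)) = (b + m)/(b*m))
7030/w(-86, 69) = 7030/(((69 - 86)/(69*(-86)))) = 7030/(((1/69)*(-1/86)*(-17))) = 7030/(17/5934) = 7030*(5934/17) = 41716020/17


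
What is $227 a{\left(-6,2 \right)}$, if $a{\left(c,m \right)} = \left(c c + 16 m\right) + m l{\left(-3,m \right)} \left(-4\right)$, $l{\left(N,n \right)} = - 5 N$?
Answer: $-11804$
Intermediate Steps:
$a{\left(c,m \right)} = c^{2} - 44 m$ ($a{\left(c,m \right)} = \left(c c + 16 m\right) + m \left(\left(-5\right) \left(-3\right)\right) \left(-4\right) = \left(c^{2} + 16 m\right) + m 15 \left(-4\right) = \left(c^{2} + 16 m\right) + 15 m \left(-4\right) = \left(c^{2} + 16 m\right) - 60 m = c^{2} - 44 m$)
$227 a{\left(-6,2 \right)} = 227 \left(\left(-6\right)^{2} - 88\right) = 227 \left(36 - 88\right) = 227 \left(-52\right) = -11804$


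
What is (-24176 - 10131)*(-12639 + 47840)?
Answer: -1207640707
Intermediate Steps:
(-24176 - 10131)*(-12639 + 47840) = -34307*35201 = -1207640707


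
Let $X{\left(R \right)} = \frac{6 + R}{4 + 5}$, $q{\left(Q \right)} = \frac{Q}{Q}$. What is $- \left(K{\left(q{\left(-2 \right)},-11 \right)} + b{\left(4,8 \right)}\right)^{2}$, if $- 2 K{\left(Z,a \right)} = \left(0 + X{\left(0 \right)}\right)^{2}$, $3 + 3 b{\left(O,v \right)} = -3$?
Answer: $- \frac{400}{81} \approx -4.9383$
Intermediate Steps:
$q{\left(Q \right)} = 1$
$X{\left(R \right)} = \frac{2}{3} + \frac{R}{9}$ ($X{\left(R \right)} = \frac{6 + R}{9} = \left(6 + R\right) \frac{1}{9} = \frac{2}{3} + \frac{R}{9}$)
$b{\left(O,v \right)} = -2$ ($b{\left(O,v \right)} = -1 + \frac{1}{3} \left(-3\right) = -1 - 1 = -2$)
$K{\left(Z,a \right)} = - \frac{2}{9}$ ($K{\left(Z,a \right)} = - \frac{\left(0 + \left(\frac{2}{3} + \frac{1}{9} \cdot 0\right)\right)^{2}}{2} = - \frac{\left(0 + \left(\frac{2}{3} + 0\right)\right)^{2}}{2} = - \frac{\left(0 + \frac{2}{3}\right)^{2}}{2} = - \frac{\left(\frac{2}{3}\right)^{2}}{2} = \left(- \frac{1}{2}\right) \frac{4}{9} = - \frac{2}{9}$)
$- \left(K{\left(q{\left(-2 \right)},-11 \right)} + b{\left(4,8 \right)}\right)^{2} = - \left(- \frac{2}{9} - 2\right)^{2} = - \left(- \frac{20}{9}\right)^{2} = \left(-1\right) \frac{400}{81} = - \frac{400}{81}$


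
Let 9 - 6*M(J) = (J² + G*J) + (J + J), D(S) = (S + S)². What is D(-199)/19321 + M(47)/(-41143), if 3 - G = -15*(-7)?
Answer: 19527496066/2384771709 ≈ 8.1884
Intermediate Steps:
G = -102 (G = 3 - (-15)*(-7) = 3 - 1*105 = 3 - 105 = -102)
D(S) = 4*S² (D(S) = (2*S)² = 4*S²)
M(J) = 3/2 - J²/6 + 50*J/3 (M(J) = 3/2 - ((J² - 102*J) + (J + J))/6 = 3/2 - ((J² - 102*J) + 2*J)/6 = 3/2 - (J² - 100*J)/6 = 3/2 + (-J²/6 + 50*J/3) = 3/2 - J²/6 + 50*J/3)
D(-199)/19321 + M(47)/(-41143) = (4*(-199)²)/19321 + (3/2 - ⅙*47² + (50/3)*47)/(-41143) = (4*39601)*(1/19321) + (3/2 - ⅙*2209 + 2350/3)*(-1/41143) = 158404*(1/19321) + (3/2 - 2209/6 + 2350/3)*(-1/41143) = 158404/19321 + (1250/3)*(-1/41143) = 158404/19321 - 1250/123429 = 19527496066/2384771709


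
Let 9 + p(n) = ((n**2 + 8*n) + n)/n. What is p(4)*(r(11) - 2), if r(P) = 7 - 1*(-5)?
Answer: 40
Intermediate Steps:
r(P) = 12 (r(P) = 7 + 5 = 12)
p(n) = -9 + (n**2 + 9*n)/n (p(n) = -9 + ((n**2 + 8*n) + n)/n = -9 + (n**2 + 9*n)/n)
p(4)*(r(11) - 2) = 4*(12 - 2) = 4*10 = 40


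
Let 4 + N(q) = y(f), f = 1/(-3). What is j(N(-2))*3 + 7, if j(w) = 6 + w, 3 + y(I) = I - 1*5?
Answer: -12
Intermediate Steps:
f = -⅓ ≈ -0.33333
y(I) = -8 + I (y(I) = -3 + (I - 1*5) = -3 + (I - 5) = -3 + (-5 + I) = -8 + I)
N(q) = -37/3 (N(q) = -4 + (-8 - ⅓) = -4 - 25/3 = -37/3)
j(N(-2))*3 + 7 = (6 - 37/3)*3 + 7 = -19/3*3 + 7 = -19 + 7 = -12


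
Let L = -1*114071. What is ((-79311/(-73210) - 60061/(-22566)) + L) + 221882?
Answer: 44529022232824/413014215 ≈ 1.0781e+5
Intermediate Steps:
L = -114071
((-79311/(-73210) - 60061/(-22566)) + L) + 221882 = ((-79311/(-73210) - 60061/(-22566)) - 114071) + 221882 = ((-79311*(-1/73210) - 60061*(-1/22566)) - 114071) + 221882 = ((79311/73210 + 60061/22566) - 114071) + 221882 = (1546699459/413014215 - 114071) + 221882 = -47111397819806/413014215 + 221882 = 44529022232824/413014215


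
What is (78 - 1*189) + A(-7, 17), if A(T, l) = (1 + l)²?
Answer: 213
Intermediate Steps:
(78 - 1*189) + A(-7, 17) = (78 - 1*189) + (1 + 17)² = (78 - 189) + 18² = -111 + 324 = 213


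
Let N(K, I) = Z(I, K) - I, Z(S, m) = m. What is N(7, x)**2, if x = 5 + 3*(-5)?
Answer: 289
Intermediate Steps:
x = -10 (x = 5 - 15 = -10)
N(K, I) = K - I
N(7, x)**2 = (7 - 1*(-10))**2 = (7 + 10)**2 = 17**2 = 289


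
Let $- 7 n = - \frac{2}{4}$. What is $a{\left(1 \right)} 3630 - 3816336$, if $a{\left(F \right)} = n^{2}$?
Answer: $- \frac{373999113}{98} \approx -3.8163 \cdot 10^{6}$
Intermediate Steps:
$n = \frac{1}{14}$ ($n = - \frac{\left(-2\right) \frac{1}{4}}{7} = \left(- \frac{1}{7}\right) \left(- \frac{1}{2}\right) = \frac{1}{14} \approx 0.071429$)
$a{\left(F \right)} = \frac{1}{196}$ ($a{\left(F \right)} = \left(\frac{1}{14}\right)^{2} = \frac{1}{196}$)
$a{\left(1 \right)} 3630 - 3816336 = \frac{1}{196} \cdot 3630 - 3816336 = \frac{1815}{98} - 3816336 = - \frac{373999113}{98}$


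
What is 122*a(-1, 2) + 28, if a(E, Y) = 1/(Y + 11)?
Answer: 486/13 ≈ 37.385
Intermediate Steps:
a(E, Y) = 1/(11 + Y)
122*a(-1, 2) + 28 = 122/(11 + 2) + 28 = 122/13 + 28 = 486/13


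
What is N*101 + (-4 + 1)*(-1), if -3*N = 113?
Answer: -11404/3 ≈ -3801.3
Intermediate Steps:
N = -113/3 (N = -1/3*113 = -113/3 ≈ -37.667)
N*101 + (-4 + 1)*(-1) = -113/3*101 + (-4 + 1)*(-1) = -11413/3 - 3*(-1) = -11413/3 + 3 = -11404/3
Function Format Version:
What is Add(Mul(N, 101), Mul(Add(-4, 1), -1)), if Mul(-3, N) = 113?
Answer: Rational(-11404, 3) ≈ -3801.3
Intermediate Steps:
N = Rational(-113, 3) (N = Mul(Rational(-1, 3), 113) = Rational(-113, 3) ≈ -37.667)
Add(Mul(N, 101), Mul(Add(-4, 1), -1)) = Add(Mul(Rational(-113, 3), 101), Mul(Add(-4, 1), -1)) = Add(Rational(-11413, 3), Mul(-3, -1)) = Add(Rational(-11413, 3), 3) = Rational(-11404, 3)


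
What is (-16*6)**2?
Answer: 9216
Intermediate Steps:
(-16*6)**2 = (-96)**2 = 9216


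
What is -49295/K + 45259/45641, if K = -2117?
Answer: 2345686398/96621997 ≈ 24.277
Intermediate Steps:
-49295/K + 45259/45641 = -49295/(-2117) + 45259/45641 = -49295*(-1/2117) + 45259*(1/45641) = 49295/2117 + 45259/45641 = 2345686398/96621997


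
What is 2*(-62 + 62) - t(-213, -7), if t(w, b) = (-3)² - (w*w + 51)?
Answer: 45411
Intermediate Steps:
t(w, b) = -42 - w² (t(w, b) = 9 - (w² + 51) = 9 - (51 + w²) = 9 + (-51 - w²) = -42 - w²)
2*(-62 + 62) - t(-213, -7) = 2*(-62 + 62) - (-42 - 1*(-213)²) = 2*0 - (-42 - 1*45369) = 0 - (-42 - 45369) = 0 - 1*(-45411) = 0 + 45411 = 45411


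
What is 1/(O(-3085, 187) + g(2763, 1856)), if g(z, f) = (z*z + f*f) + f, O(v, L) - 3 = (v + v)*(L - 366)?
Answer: 1/12185194 ≈ 8.2067e-8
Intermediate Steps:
O(v, L) = 3 + 2*v*(-366 + L) (O(v, L) = 3 + (v + v)*(L - 366) = 3 + (2*v)*(-366 + L) = 3 + 2*v*(-366 + L))
g(z, f) = f + f² + z² (g(z, f) = (z² + f²) + f = (f² + z²) + f = f + f² + z²)
1/(O(-3085, 187) + g(2763, 1856)) = 1/((3 - 732*(-3085) + 2*187*(-3085)) + (1856 + 1856² + 2763²)) = 1/((3 + 2258220 - 1153790) + (1856 + 3444736 + 7634169)) = 1/(1104433 + 11080761) = 1/12185194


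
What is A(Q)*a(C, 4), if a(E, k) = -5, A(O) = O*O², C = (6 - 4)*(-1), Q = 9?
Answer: -3645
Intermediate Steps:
C = -2 (C = 2*(-1) = -2)
A(O) = O³
A(Q)*a(C, 4) = 9³*(-5) = 729*(-5) = -3645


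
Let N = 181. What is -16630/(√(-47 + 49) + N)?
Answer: -3010030/32759 + 16630*√2/32759 ≈ -91.166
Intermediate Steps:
-16630/(√(-47 + 49) + N) = -16630/(√(-47 + 49) + 181) = -16630/(√2 + 181) = -16630/(181 + √2)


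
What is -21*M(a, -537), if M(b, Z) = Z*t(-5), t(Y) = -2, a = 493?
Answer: -22554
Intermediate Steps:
M(b, Z) = -2*Z (M(b, Z) = Z*(-2) = -2*Z)
-21*M(a, -537) = -(-42)*(-537) = -21*1074 = -22554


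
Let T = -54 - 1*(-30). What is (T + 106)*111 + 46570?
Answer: 55672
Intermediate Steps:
T = -24 (T = -54 + 30 = -24)
(T + 106)*111 + 46570 = (-24 + 106)*111 + 46570 = 82*111 + 46570 = 9102 + 46570 = 55672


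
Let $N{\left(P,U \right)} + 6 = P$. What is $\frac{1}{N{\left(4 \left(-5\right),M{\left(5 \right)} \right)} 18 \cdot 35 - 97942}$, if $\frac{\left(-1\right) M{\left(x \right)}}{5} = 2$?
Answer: $- \frac{1}{114322} \approx -8.7472 \cdot 10^{-6}$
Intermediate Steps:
$M{\left(x \right)} = -10$ ($M{\left(x \right)} = \left(-5\right) 2 = -10$)
$N{\left(P,U \right)} = -6 + P$
$\frac{1}{N{\left(4 \left(-5\right),M{\left(5 \right)} \right)} 18 \cdot 35 - 97942} = \frac{1}{\left(-6 + 4 \left(-5\right)\right) 18 \cdot 35 - 97942} = \frac{1}{\left(-6 - 20\right) 18 \cdot 35 - 97942} = \frac{1}{\left(-26\right) 18 \cdot 35 - 97942} = \frac{1}{\left(-468\right) 35 - 97942} = \frac{1}{-16380 - 97942} = \frac{1}{-114322} = - \frac{1}{114322}$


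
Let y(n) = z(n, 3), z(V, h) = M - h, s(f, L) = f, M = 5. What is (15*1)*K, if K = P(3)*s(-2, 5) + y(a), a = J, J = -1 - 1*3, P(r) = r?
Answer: -60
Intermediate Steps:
z(V, h) = 5 - h
J = -4 (J = -1 - 3 = -4)
a = -4
y(n) = 2 (y(n) = 5 - 1*3 = 5 - 3 = 2)
K = -4 (K = 3*(-2) + 2 = -6 + 2 = -4)
(15*1)*K = (15*1)*(-4) = 15*(-4) = -60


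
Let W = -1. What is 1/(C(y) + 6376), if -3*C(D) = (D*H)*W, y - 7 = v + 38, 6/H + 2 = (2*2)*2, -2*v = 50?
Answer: 3/19148 ≈ 0.00015667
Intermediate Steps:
v = -25 (v = -1/2*50 = -25)
H = 1 (H = 6/(-2 + (2*2)*2) = 6/(-2 + 4*2) = 6/(-2 + 8) = 6/6 = 6*(1/6) = 1)
y = 20 (y = 7 + (-25 + 38) = 7 + 13 = 20)
C(D) = D/3 (C(D) = -D*1*(-1)/3 = -D*(-1)/3 = -(-1)*D/3 = D/3)
1/(C(y) + 6376) = 1/((1/3)*20 + 6376) = 1/(20/3 + 6376) = 1/(19148/3) = 3/19148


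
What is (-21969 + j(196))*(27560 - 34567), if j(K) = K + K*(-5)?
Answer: 159430271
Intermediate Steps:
j(K) = -4*K (j(K) = K - 5*K = -4*K)
(-21969 + j(196))*(27560 - 34567) = (-21969 - 4*196)*(27560 - 34567) = (-21969 - 784)*(-7007) = -22753*(-7007) = 159430271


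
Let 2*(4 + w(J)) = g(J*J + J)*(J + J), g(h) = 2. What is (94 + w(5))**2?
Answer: 10000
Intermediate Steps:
w(J) = -4 + 2*J (w(J) = -4 + (2*(J + J))/2 = -4 + (2*(2*J))/2 = -4 + (4*J)/2 = -4 + 2*J)
(94 + w(5))**2 = (94 + (-4 + 2*5))**2 = (94 + (-4 + 10))**2 = (94 + 6)**2 = 100**2 = 10000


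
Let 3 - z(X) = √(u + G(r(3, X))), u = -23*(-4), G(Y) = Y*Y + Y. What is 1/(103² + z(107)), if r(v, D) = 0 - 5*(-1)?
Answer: 5306/56307211 + √122/112614422 ≈ 9.4331e-5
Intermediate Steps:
r(v, D) = 5 (r(v, D) = 0 + 5 = 5)
G(Y) = Y + Y² (G(Y) = Y² + Y = Y + Y²)
u = 92
z(X) = 3 - √122 (z(X) = 3 - √(92 + 5*(1 + 5)) = 3 - √(92 + 5*6) = 3 - √(92 + 30) = 3 - √122)
1/(103² + z(107)) = 1/(103² + (3 - √122)) = 1/(10609 + (3 - √122)) = 1/(10612 - √122)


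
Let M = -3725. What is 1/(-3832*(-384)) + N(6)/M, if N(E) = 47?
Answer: -69156211/5481292800 ≈ -0.012617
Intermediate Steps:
1/(-3832*(-384)) + N(6)/M = 1/(-3832*(-384)) + 47/(-3725) = -1/3832*(-1/384) + 47*(-1/3725) = 1/1471488 - 47/3725 = -69156211/5481292800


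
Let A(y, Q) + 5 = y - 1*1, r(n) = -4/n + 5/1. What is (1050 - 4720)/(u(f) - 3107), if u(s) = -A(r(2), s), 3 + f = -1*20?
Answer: 1835/1552 ≈ 1.1823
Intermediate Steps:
f = -23 (f = -3 - 1*20 = -3 - 20 = -23)
r(n) = 5 - 4/n (r(n) = -4/n + 5*1 = -4/n + 5 = 5 - 4/n)
A(y, Q) = -6 + y (A(y, Q) = -5 + (y - 1*1) = -5 + (y - 1) = -5 + (-1 + y) = -6 + y)
u(s) = 3 (u(s) = -(-6 + (5 - 4/2)) = -(-6 + (5 - 4*½)) = -(-6 + (5 - 2)) = -(-6 + 3) = -1*(-3) = 3)
(1050 - 4720)/(u(f) - 3107) = (1050 - 4720)/(3 - 3107) = -3670/(-3104) = -3670*(-1/3104) = 1835/1552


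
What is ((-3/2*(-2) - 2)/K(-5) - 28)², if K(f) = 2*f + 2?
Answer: 50625/64 ≈ 791.02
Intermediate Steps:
K(f) = 2 + 2*f
((-3/2*(-2) - 2)/K(-5) - 28)² = ((-3/2*(-2) - 2)/(2 + 2*(-5)) - 28)² = ((-3*½*(-2) - 2)/(2 - 10) - 28)² = ((-3/2*(-2) - 2)/(-8) - 28)² = (-(3 - 2)/8 - 28)² = (-⅛*1 - 28)² = (-⅛ - 28)² = (-225/8)² = 50625/64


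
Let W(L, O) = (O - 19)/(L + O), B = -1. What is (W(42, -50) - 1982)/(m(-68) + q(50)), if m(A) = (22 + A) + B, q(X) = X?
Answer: -15787/24 ≈ -657.79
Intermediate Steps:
W(L, O) = (-19 + O)/(L + O)
m(A) = 21 + A (m(A) = (22 + A) - 1 = 21 + A)
(W(42, -50) - 1982)/(m(-68) + q(50)) = ((-19 - 50)/(42 - 50) - 1982)/((21 - 68) + 50) = (-69/(-8) - 1982)/(-47 + 50) = (-⅛*(-69) - 1982)/3 = (69/8 - 1982)*(⅓) = -15787/8*⅓ = -15787/24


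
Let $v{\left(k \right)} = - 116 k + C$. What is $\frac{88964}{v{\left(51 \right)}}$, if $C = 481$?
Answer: $- \frac{88964}{5435} \approx -16.369$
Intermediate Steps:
$v{\left(k \right)} = 481 - 116 k$ ($v{\left(k \right)} = - 116 k + 481 = 481 - 116 k$)
$\frac{88964}{v{\left(51 \right)}} = \frac{88964}{481 - 5916} = \frac{88964}{-5435} = 88964 \left(- \frac{1}{5435}\right) = - \frac{88964}{5435}$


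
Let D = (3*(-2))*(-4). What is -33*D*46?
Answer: -36432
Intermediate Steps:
D = 24 (D = -6*(-4) = 24)
-33*D*46 = -33*24*46 = -792*46 = -36432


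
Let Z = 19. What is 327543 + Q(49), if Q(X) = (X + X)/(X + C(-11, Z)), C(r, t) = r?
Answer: 6223366/19 ≈ 3.2755e+5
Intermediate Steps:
Q(X) = 2*X/(-11 + X) (Q(X) = (X + X)/(X - 11) = (2*X)/(-11 + X) = 2*X/(-11 + X))
327543 + Q(49) = 327543 + 2*49/(-11 + 49) = 327543 + 2*49/38 = 327543 + 2*49*(1/38) = 327543 + 49/19 = 6223366/19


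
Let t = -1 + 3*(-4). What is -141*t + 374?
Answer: 2207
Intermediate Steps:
t = -13 (t = -1 - 12 = -13)
-141*t + 374 = -141*(-13) + 374 = 1833 + 374 = 2207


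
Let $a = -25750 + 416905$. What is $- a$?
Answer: $-391155$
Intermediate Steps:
$a = 391155$
$- a = \left(-1\right) 391155 = -391155$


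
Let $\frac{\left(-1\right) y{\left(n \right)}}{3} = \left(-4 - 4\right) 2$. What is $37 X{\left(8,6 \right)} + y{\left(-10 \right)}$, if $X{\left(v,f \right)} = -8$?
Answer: $-248$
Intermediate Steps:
$y{\left(n \right)} = 48$ ($y{\left(n \right)} = - 3 \left(-4 - 4\right) 2 = - 3 \left(\left(-8\right) 2\right) = \left(-3\right) \left(-16\right) = 48$)
$37 X{\left(8,6 \right)} + y{\left(-10 \right)} = 37 \left(-8\right) + 48 = -296 + 48 = -248$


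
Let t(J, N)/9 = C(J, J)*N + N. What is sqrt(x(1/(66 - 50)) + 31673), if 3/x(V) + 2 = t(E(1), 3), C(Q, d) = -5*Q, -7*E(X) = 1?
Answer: sqrt(3043781810)/310 ≈ 177.97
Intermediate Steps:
E(X) = -1/7 (E(X) = -1/7*1 = -1/7)
t(J, N) = 9*N - 45*J*N (t(J, N) = 9*((-5*J)*N + N) = 9*(-5*J*N + N) = 9*(N - 5*J*N) = 9*N - 45*J*N)
x(V) = 21/310 (x(V) = 3/(-2 + 9*3*(1 - 5*(-1/7))) = 3/(-2 + 9*3*(1 + 5/7)) = 3/(-2 + 9*3*(12/7)) = 3/(-2 + 324/7) = 3/(310/7) = 3*(7/310) = 21/310)
sqrt(x(1/(66 - 50)) + 31673) = sqrt(21/310 + 31673) = sqrt(9818651/310) = sqrt(3043781810)/310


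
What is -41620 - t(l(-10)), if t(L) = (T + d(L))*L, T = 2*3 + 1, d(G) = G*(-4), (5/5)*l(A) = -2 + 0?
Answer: -41590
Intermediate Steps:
l(A) = -2 (l(A) = -2 + 0 = -2)
d(G) = -4*G
T = 7 (T = 6 + 1 = 7)
t(L) = L*(7 - 4*L) (t(L) = (7 - 4*L)*L = L*(7 - 4*L))
-41620 - t(l(-10)) = -41620 - (-2)*(7 - 4*(-2)) = -41620 - (-2)*(7 + 8) = -41620 - (-2)*15 = -41620 - 1*(-30) = -41620 + 30 = -41590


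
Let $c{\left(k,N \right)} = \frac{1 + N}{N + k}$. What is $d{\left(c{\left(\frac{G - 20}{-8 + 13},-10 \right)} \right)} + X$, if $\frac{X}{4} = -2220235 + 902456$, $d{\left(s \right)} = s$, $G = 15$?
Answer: $- \frac{57982267}{11} \approx -5.2711 \cdot 10^{6}$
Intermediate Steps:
$c{\left(k,N \right)} = \frac{1 + N}{N + k}$
$X = -5271116$ ($X = 4 \left(-2220235 + 902456\right) = 4 \left(-1317779\right) = -5271116$)
$d{\left(c{\left(\frac{G - 20}{-8 + 13},-10 \right)} \right)} + X = \frac{1 - 10}{-10 + \frac{15 - 20}{-8 + 13}} - 5271116 = \frac{1}{-10 - \frac{5}{5}} \left(-9\right) - 5271116 = \frac{1}{-10 - 1} \left(-9\right) - 5271116 = \frac{1}{-11} \left(-9\right) - 5271116 = \left(- \frac{1}{11}\right) \left(-9\right) - 5271116 = \frac{9}{11} - 5271116 = - \frac{57982267}{11}$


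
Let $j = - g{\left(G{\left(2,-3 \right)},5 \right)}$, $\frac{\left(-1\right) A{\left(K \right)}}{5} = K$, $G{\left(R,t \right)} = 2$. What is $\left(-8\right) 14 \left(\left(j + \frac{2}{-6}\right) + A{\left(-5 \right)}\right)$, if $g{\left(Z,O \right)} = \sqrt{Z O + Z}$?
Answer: $- \frac{8288}{3} + 224 \sqrt{3} \approx -2374.7$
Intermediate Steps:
$A{\left(K \right)} = - 5 K$
$g{\left(Z,O \right)} = \sqrt{Z + O Z}$ ($g{\left(Z,O \right)} = \sqrt{O Z + Z} = \sqrt{Z + O Z}$)
$j = - 2 \sqrt{3}$ ($j = - \sqrt{2 \left(1 + 5\right)} = - \sqrt{2 \cdot 6} = - \sqrt{12} = - 2 \sqrt{3} \approx -3.4641$)
$\left(-8\right) 14 \left(\left(j + \frac{2}{-6}\right) + A{\left(-5 \right)}\right) = \left(-8\right) 14 \left(\left(- 2 \sqrt{3} + \frac{2}{-6}\right) - -25\right) = - 112 \left(\left(- 2 \sqrt{3} + 2 \left(- \frac{1}{6}\right)\right) + 25\right) = - 112 \left(\left(- 2 \sqrt{3} - \frac{1}{3}\right) + 25\right) = - 112 \left(\left(- \frac{1}{3} - 2 \sqrt{3}\right) + 25\right) = - 112 \left(\frac{74}{3} - 2 \sqrt{3}\right) = - \frac{8288}{3} + 224 \sqrt{3}$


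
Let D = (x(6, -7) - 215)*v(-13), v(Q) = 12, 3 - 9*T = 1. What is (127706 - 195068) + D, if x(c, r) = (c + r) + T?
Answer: -209854/3 ≈ -69951.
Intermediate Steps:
T = 2/9 (T = ⅓ - ⅑*1 = ⅓ - ⅑ = 2/9 ≈ 0.22222)
x(c, r) = 2/9 + c + r (x(c, r) = (c + r) + 2/9 = 2/9 + c + r)
D = -7768/3 (D = ((2/9 + 6 - 7) - 215)*12 = (-7/9 - 215)*12 = -1942/9*12 = -7768/3 ≈ -2589.3)
(127706 - 195068) + D = (127706 - 195068) - 7768/3 = -67362 - 7768/3 = -209854/3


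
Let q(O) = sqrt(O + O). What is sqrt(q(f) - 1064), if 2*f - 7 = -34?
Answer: sqrt(-1064 + 3*I*sqrt(3)) ≈ 0.07965 + 32.619*I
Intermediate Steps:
f = -27/2 (f = 7/2 + (1/2)*(-34) = 7/2 - 17 = -27/2 ≈ -13.500)
q(O) = sqrt(2)*sqrt(O) (q(O) = sqrt(2*O) = sqrt(2)*sqrt(O))
sqrt(q(f) - 1064) = sqrt(sqrt(2)*sqrt(-27/2) - 1064) = sqrt(sqrt(2)*(3*I*sqrt(6)/2) - 1064) = sqrt(3*I*sqrt(3) - 1064) = sqrt(-1064 + 3*I*sqrt(3))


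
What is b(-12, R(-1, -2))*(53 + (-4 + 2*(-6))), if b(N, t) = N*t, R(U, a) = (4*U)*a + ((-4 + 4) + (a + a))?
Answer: -1776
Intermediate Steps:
R(U, a) = 2*a + 4*U*a (R(U, a) = 4*U*a + (0 + 2*a) = 4*U*a + 2*a = 2*a + 4*U*a)
b(-12, R(-1, -2))*(53 + (-4 + 2*(-6))) = (-24*(-2)*(1 + 2*(-1)))*(53 + (-4 + 2*(-6))) = (-24*(-2)*(1 - 2))*(53 + (-4 - 12)) = (-24*(-2)*(-1))*(53 - 16) = -12*4*37 = -48*37 = -1776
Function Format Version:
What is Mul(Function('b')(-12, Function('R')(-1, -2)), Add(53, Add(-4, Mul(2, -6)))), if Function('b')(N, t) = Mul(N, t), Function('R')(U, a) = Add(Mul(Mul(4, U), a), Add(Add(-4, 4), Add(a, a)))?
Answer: -1776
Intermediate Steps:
Function('R')(U, a) = Add(Mul(2, a), Mul(4, U, a)) (Function('R')(U, a) = Add(Mul(4, U, a), Add(0, Mul(2, a))) = Add(Mul(4, U, a), Mul(2, a)) = Add(Mul(2, a), Mul(4, U, a)))
Mul(Function('b')(-12, Function('R')(-1, -2)), Add(53, Add(-4, Mul(2, -6)))) = Mul(Mul(-12, Mul(2, -2, Add(1, Mul(2, -1)))), Add(53, Add(-4, Mul(2, -6)))) = Mul(Mul(-12, Mul(2, -2, Add(1, -2))), Add(53, Add(-4, -12))) = Mul(Mul(-12, Mul(2, -2, -1)), Add(53, -16)) = Mul(Mul(-12, 4), 37) = Mul(-48, 37) = -1776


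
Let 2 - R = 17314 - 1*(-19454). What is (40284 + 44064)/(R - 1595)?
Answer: -28116/12787 ≈ -2.1988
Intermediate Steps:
R = -36766 (R = 2 - (17314 - 1*(-19454)) = 2 - (17314 + 19454) = 2 - 1*36768 = 2 - 36768 = -36766)
(40284 + 44064)/(R - 1595) = (40284 + 44064)/(-36766 - 1595) = 84348/(-38361) = 84348*(-1/38361) = -28116/12787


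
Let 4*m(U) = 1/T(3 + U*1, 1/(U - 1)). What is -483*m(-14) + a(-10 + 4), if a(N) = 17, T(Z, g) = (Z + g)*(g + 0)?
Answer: -97387/664 ≈ -146.67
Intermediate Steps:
T(Z, g) = g*(Z + g) (T(Z, g) = (Z + g)*g = g*(Z + g))
m(U) = (-1 + U)/(4*(3 + U + 1/(-1 + U))) (m(U) = 1/(4*((((3 + U*1) + 1/(U - 1))/(U - 1)))) = 1/(4*((((3 + U) + 1/(-1 + U))/(-1 + U)))) = 1/(4*(((3 + U + 1/(-1 + U))/(-1 + U)))) = ((-1 + U)/(3 + U + 1/(-1 + U)))/4 = (-1 + U)/(4*(3 + U + 1/(-1 + U))))
-483*m(-14) + a(-10 + 4) = -483*(-1 - 14)²/(4*(1 + (-1 - 14)*(3 - 14))) + 17 = -483*(-15)²/(4*(1 - 15*(-11))) + 17 = -483*225/(4*(1 + 165)) + 17 = -483*225/(4*166) + 17 = -483*225/664 + 17 = -108675/664 + 17 = -97387/664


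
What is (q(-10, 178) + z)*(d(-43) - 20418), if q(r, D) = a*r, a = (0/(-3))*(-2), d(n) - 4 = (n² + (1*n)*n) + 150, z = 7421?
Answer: -122936286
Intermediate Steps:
d(n) = 154 + 2*n² (d(n) = 4 + ((n² + (1*n)*n) + 150) = 4 + ((n² + n*n) + 150) = 4 + ((n² + n²) + 150) = 4 + (2*n² + 150) = 4 + (150 + 2*n²) = 154 + 2*n²)
a = 0 (a = (0*(-⅓))*(-2) = 0*(-2) = 0)
q(r, D) = 0 (q(r, D) = 0*r = 0)
(q(-10, 178) + z)*(d(-43) - 20418) = (0 + 7421)*((154 + 2*(-43)²) - 20418) = 7421*((154 + 2*1849) - 20418) = 7421*((154 + 3698) - 20418) = 7421*(3852 - 20418) = 7421*(-16566) = -122936286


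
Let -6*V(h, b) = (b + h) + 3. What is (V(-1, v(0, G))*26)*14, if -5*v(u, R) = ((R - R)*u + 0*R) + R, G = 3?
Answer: -1274/15 ≈ -84.933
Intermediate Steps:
v(u, R) = -R/5 (v(u, R) = -(((R - R)*u + 0*R) + R)/5 = -((0*u + 0) + R)/5 = -((0 + 0) + R)/5 = -(0 + R)/5 = -R/5)
V(h, b) = -1/2 - b/6 - h/6 (V(h, b) = -((b + h) + 3)/6 = -(3 + b + h)/6 = -1/2 - b/6 - h/6)
(V(-1, v(0, G))*26)*14 = ((-1/2 - (-1)*3/30 - 1/6*(-1))*26)*14 = ((-1/2 - 1/6*(-3/5) + 1/6)*26)*14 = ((-1/2 + 1/10 + 1/6)*26)*14 = -7/30*26*14 = -91/15*14 = -1274/15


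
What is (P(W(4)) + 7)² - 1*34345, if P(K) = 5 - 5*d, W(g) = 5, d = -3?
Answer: -33616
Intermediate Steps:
P(K) = 20 (P(K) = 5 - 5*(-3) = 5 + 15 = 20)
(P(W(4)) + 7)² - 1*34345 = (20 + 7)² - 1*34345 = 27² - 34345 = 729 - 34345 = -33616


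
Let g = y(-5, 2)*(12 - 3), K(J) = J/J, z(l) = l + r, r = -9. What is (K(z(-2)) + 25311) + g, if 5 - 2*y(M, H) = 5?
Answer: 25312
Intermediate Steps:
z(l) = -9 + l (z(l) = l - 9 = -9 + l)
y(M, H) = 0 (y(M, H) = 5/2 - ½*5 = 5/2 - 5/2 = 0)
K(J) = 1
g = 0 (g = 0*(12 - 3) = 0*9 = 0)
(K(z(-2)) + 25311) + g = (1 + 25311) + 0 = 25312 + 0 = 25312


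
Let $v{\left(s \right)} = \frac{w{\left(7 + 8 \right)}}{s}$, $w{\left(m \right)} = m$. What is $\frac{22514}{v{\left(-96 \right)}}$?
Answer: $- \frac{720448}{5} \approx -1.4409 \cdot 10^{5}$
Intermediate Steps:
$v{\left(s \right)} = \frac{15}{s}$ ($v{\left(s \right)} = \frac{7 + 8}{s} = \frac{15}{s}$)
$\frac{22514}{v{\left(-96 \right)}} = \frac{22514}{15 \frac{1}{-96}} = \frac{22514}{15 \left(- \frac{1}{96}\right)} = \frac{22514}{- \frac{5}{32}} = 22514 \left(- \frac{32}{5}\right) = - \frac{720448}{5}$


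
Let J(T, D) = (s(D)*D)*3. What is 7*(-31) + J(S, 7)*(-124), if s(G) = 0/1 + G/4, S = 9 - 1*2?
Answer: -4774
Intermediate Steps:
S = 7 (S = 9 - 2 = 7)
s(G) = G/4 (s(G) = 0*1 + G*(¼) = 0 + G/4 = G/4)
J(T, D) = 3*D²/4 (J(T, D) = ((D/4)*D)*3 = (D²/4)*3 = 3*D²/4)
7*(-31) + J(S, 7)*(-124) = 7*(-31) + ((¾)*7²)*(-124) = -217 + ((¾)*49)*(-124) = -217 + (147/4)*(-124) = -217 - 4557 = -4774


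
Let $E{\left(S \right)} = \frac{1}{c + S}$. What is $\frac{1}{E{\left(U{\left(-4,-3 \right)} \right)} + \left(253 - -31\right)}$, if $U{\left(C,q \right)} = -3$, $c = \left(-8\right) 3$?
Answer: $\frac{27}{7667} \approx 0.0035216$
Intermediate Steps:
$c = -24$
$E{\left(S \right)} = \frac{1}{-24 + S}$
$\frac{1}{E{\left(U{\left(-4,-3 \right)} \right)} + \left(253 - -31\right)} = \frac{1}{\frac{1}{-24 - 3} + \left(253 - -31\right)} = \frac{1}{\frac{1}{-27} + \left(253 + 31\right)} = \frac{1}{- \frac{1}{27} + 284} = \frac{1}{\frac{7667}{27}} = \frac{27}{7667}$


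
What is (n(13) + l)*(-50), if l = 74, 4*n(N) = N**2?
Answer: -11625/2 ≈ -5812.5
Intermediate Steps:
n(N) = N**2/4
(n(13) + l)*(-50) = ((1/4)*13**2 + 74)*(-50) = ((1/4)*169 + 74)*(-50) = (169/4 + 74)*(-50) = (465/4)*(-50) = -11625/2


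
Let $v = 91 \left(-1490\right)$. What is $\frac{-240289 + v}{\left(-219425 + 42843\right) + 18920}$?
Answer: $\frac{125293}{52554} \approx 2.3841$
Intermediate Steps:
$v = -135590$
$\frac{-240289 + v}{\left(-219425 + 42843\right) + 18920} = \frac{-240289 - 135590}{\left(-219425 + 42843\right) + 18920} = - \frac{375879}{-176582 + 18920} = - \frac{375879}{-157662} = \left(-375879\right) \left(- \frac{1}{157662}\right) = \frac{125293}{52554}$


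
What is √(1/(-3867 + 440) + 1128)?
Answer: √13247599685/3427 ≈ 33.586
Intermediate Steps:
√(1/(-3867 + 440) + 1128) = √(1/(-3427) + 1128) = √(-1/3427 + 1128) = √(3865655/3427) = √13247599685/3427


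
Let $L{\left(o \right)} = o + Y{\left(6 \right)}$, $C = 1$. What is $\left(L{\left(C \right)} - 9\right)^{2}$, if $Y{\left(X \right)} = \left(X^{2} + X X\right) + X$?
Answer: $4900$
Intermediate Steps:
$Y{\left(X \right)} = X + 2 X^{2}$ ($Y{\left(X \right)} = \left(X^{2} + X^{2}\right) + X = 2 X^{2} + X = X + 2 X^{2}$)
$L{\left(o \right)} = 78 + o$ ($L{\left(o \right)} = o + 6 \left(1 + 2 \cdot 6\right) = o + 6 \left(1 + 12\right) = o + 6 \cdot 13 = o + 78 = 78 + o$)
$\left(L{\left(C \right)} - 9\right)^{2} = \left(\left(78 + 1\right) - 9\right)^{2} = \left(79 - 9\right)^{2} = 70^{2} = 4900$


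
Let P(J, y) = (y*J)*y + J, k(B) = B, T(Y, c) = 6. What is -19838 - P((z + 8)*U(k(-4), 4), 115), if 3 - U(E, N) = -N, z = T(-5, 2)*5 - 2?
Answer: -3352790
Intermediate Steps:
z = 28 (z = 6*5 - 2 = 30 - 2 = 28)
U(E, N) = 3 + N (U(E, N) = 3 - (-1)*N = 3 + N)
P(J, y) = J + J*y² (P(J, y) = (J*y)*y + J = J*y² + J = J + J*y²)
-19838 - P((z + 8)*U(k(-4), 4), 115) = -19838 - (28 + 8)*(3 + 4)*(1 + 115²) = -19838 - 36*7*(1 + 13225) = -19838 - 252*13226 = -19838 - 1*3332952 = -19838 - 3332952 = -3352790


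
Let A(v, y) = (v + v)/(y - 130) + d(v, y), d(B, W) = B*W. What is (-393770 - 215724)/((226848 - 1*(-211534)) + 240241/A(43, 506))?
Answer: -28990277363/20851945817 ≈ -1.3903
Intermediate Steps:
A(v, y) = v*y + 2*v/(-130 + y) (A(v, y) = (v + v)/(y - 130) + v*y = (2*v)/(-130 + y) + v*y = 2*v/(-130 + y) + v*y = v*y + 2*v/(-130 + y))
(-393770 - 215724)/((226848 - 1*(-211534)) + 240241/A(43, 506)) = (-393770 - 215724)/((226848 - 1*(-211534)) + 240241/((43*(2 + 506**2 - 130*506)/(-130 + 506)))) = -609494/((226848 + 211534) + 240241/((43*(2 + 256036 - 65780)/376))) = -609494/(438382 + 240241/((43*(1/376)*190258))) = -609494/(438382 + 240241/(4090547/188)) = -609494/(438382 + 240241*(188/4090547)) = -609494/(438382 + 1050356/95129) = -609494/41703891634/95129 = -609494*95129/41703891634 = -28990277363/20851945817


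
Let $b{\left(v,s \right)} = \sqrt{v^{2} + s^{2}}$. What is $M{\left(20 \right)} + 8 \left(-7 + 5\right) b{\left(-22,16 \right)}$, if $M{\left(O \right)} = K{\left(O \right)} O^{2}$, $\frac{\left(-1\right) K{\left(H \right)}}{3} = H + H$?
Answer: $-48000 - 32 \sqrt{185} \approx -48435.0$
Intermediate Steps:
$K{\left(H \right)} = - 6 H$ ($K{\left(H \right)} = - 3 \left(H + H\right) = - 3 \cdot 2 H = - 6 H$)
$M{\left(O \right)} = - 6 O^{3}$ ($M{\left(O \right)} = - 6 O O^{2} = - 6 O^{3}$)
$b{\left(v,s \right)} = \sqrt{s^{2} + v^{2}}$
$M{\left(20 \right)} + 8 \left(-7 + 5\right) b{\left(-22,16 \right)} = - 6 \cdot 20^{3} + 8 \left(-7 + 5\right) \sqrt{16^{2} + \left(-22\right)^{2}} = \left(-6\right) 8000 + 8 \left(-2\right) \sqrt{256 + 484} = -48000 - 16 \sqrt{740} = -48000 - 16 \cdot 2 \sqrt{185} = -48000 - 32 \sqrt{185}$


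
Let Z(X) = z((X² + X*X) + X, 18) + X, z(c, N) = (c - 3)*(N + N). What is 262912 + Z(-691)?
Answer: 34615869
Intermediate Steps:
z(c, N) = 2*N*(-3 + c) (z(c, N) = (-3 + c)*(2*N) = 2*N*(-3 + c))
Z(X) = -108 + 37*X + 72*X² (Z(X) = 2*18*(-3 + ((X² + X*X) + X)) + X = 2*18*(-3 + ((X² + X²) + X)) + X = 2*18*(-3 + (2*X² + X)) + X = 2*18*(-3 + (X + 2*X²)) + X = 2*18*(-3 + X + 2*X²) + X = (-108 + 36*X + 72*X²) + X = -108 + 37*X + 72*X²)
262912 + Z(-691) = 262912 + (-108 + 37*(-691) + 72*(-691)²) = 262912 + (-108 - 25567 + 72*477481) = 262912 + (-108 - 25567 + 34378632) = 262912 + 34352957 = 34615869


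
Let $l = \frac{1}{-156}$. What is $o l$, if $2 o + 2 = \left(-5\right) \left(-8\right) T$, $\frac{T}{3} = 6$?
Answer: $- \frac{359}{156} \approx -2.3013$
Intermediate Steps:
$T = 18$ ($T = 3 \cdot 6 = 18$)
$o = 359$ ($o = -1 + \frac{\left(-5\right) \left(-8\right) 18}{2} = -1 + \frac{40 \cdot 18}{2} = -1 + \frac{1}{2} \cdot 720 = -1 + 360 = 359$)
$l = - \frac{1}{156} \approx -0.0064103$
$o l = 359 \left(- \frac{1}{156}\right) = - \frac{359}{156}$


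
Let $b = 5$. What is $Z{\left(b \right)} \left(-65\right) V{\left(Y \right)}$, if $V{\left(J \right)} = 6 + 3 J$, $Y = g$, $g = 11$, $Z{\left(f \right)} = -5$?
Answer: $12675$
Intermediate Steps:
$Y = 11$
$Z{\left(b \right)} \left(-65\right) V{\left(Y \right)} = \left(-5\right) \left(-65\right) \left(6 + 3 \cdot 11\right) = 325 \left(6 + 33\right) = 325 \cdot 39 = 12675$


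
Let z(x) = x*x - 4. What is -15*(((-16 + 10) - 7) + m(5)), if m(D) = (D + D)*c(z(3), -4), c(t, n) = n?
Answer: 795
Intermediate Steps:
z(x) = -4 + x² (z(x) = x² - 4 = -4 + x²)
m(D) = -8*D (m(D) = (D + D)*(-4) = (2*D)*(-4) = -8*D)
-15*(((-16 + 10) - 7) + m(5)) = -15*(((-16 + 10) - 7) - 8*5) = -15*((-6 - 7) - 40) = -15*(-13 - 40) = -15*(-53) = 795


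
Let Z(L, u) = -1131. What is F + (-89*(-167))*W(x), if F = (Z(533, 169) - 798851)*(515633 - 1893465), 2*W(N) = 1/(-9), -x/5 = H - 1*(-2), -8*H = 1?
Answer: 19840334367569/18 ≈ 1.1022e+12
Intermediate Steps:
H = -⅛ (H = -⅛*1 = -⅛ ≈ -0.12500)
x = -75/8 (x = -5*(-⅛ - 1*(-2)) = -5*(-⅛ + 2) = -5*15/8 = -75/8 ≈ -9.3750)
W(N) = -1/18 (W(N) = (½)/(-9) = (½)*(-⅑) = -1/18)
F = 1102240799024 (F = (-1131 - 798851)*(515633 - 1893465) = -799982*(-1377832) = 1102240799024)
F + (-89*(-167))*W(x) = 1102240799024 - 89*(-167)*(-1/18) = 1102240799024 + 14863*(-1/18) = 1102240799024 - 14863/18 = 19840334367569/18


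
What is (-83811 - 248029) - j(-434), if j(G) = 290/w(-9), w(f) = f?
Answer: -2986270/9 ≈ -3.3181e+5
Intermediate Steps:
j(G) = -290/9 (j(G) = 290/(-9) = 290*(-1/9) = -290/9)
(-83811 - 248029) - j(-434) = (-83811 - 248029) - 1*(-290/9) = -331840 + 290/9 = -2986270/9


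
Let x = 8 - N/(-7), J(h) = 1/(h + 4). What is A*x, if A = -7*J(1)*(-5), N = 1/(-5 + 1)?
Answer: 223/4 ≈ 55.750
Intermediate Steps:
J(h) = 1/(4 + h)
N = -¼ (N = 1/(-4) = -¼ ≈ -0.25000)
A = 7 (A = -7/(4 + 1)*(-5) = -7/5*(-5) = 7)
x = 223/28 (x = 8 - (-1)/(4*(-7)) = 8 - (-1)*(-1)/(4*7) = 8 - 1*1/28 = 8 - 1/28 = 223/28 ≈ 7.9643)
A*x = 7*(223/28) = 223/4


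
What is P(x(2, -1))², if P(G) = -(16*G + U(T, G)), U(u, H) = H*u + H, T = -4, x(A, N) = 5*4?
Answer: 67600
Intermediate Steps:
x(A, N) = 20
U(u, H) = H + H*u
P(G) = -13*G (P(G) = -(16*G + G*(1 - 4)) = -(16*G + G*(-3)) = -(16*G - 3*G) = -13*G)
P(x(2, -1))² = (-13*20)² = (-260)² = 67600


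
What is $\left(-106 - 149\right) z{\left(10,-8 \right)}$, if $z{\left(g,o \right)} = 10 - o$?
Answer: $-4590$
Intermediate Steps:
$\left(-106 - 149\right) z{\left(10,-8 \right)} = \left(-106 - 149\right) \left(10 - -8\right) = - 255 \left(10 + 8\right) = \left(-255\right) 18 = -4590$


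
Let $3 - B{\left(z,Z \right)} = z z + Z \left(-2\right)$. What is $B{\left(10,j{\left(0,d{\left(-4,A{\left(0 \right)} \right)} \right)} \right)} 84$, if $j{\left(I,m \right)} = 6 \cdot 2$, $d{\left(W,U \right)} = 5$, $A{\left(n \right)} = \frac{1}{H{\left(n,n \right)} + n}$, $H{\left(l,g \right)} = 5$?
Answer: $-6132$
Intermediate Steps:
$A{\left(n \right)} = \frac{1}{5 + n}$
$j{\left(I,m \right)} = 12$
$B{\left(z,Z \right)} = 3 - z^{2} + 2 Z$ ($B{\left(z,Z \right)} = 3 - \left(z z + Z \left(-2\right)\right) = 3 - \left(z^{2} - 2 Z\right) = 3 + \left(- z^{2} + 2 Z\right) = 3 - z^{2} + 2 Z$)
$B{\left(10,j{\left(0,d{\left(-4,A{\left(0 \right)} \right)} \right)} \right)} 84 = \left(3 - 10^{2} + 2 \cdot 12\right) 84 = \left(3 - 100 + 24\right) 84 = \left(-73\right) 84 = -6132$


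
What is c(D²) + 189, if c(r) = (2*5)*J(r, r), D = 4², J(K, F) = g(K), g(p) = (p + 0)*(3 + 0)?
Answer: 7869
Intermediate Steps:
g(p) = 3*p (g(p) = p*3 = 3*p)
J(K, F) = 3*K
D = 16
c(r) = 30*r (c(r) = (2*5)*(3*r) = 10*(3*r) = 30*r)
c(D²) + 189 = 30*16² + 189 = 30*256 + 189 = 7680 + 189 = 7869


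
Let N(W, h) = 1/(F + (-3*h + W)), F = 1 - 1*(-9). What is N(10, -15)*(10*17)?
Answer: 34/13 ≈ 2.6154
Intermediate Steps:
F = 10 (F = 1 + 9 = 10)
N(W, h) = 1/(10 + W - 3*h) (N(W, h) = 1/(10 + (-3*h + W)) = 1/(10 + (W - 3*h)) = 1/(10 + W - 3*h))
N(10, -15)*(10*17) = (10*17)/(10 + 10 - 3*(-15)) = 170/(10 + 10 + 45) = 170/65 = (1/65)*170 = 34/13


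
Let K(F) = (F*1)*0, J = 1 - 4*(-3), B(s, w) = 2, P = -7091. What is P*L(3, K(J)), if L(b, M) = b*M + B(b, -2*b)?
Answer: -14182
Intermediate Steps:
J = 13 (J = 1 + 12 = 13)
K(F) = 0 (K(F) = F*0 = 0)
L(b, M) = 2 + M*b (L(b, M) = b*M + 2 = M*b + 2 = 2 + M*b)
P*L(3, K(J)) = -7091*(2 + 0*3) = -7091*(2 + 0) = -7091*2 = -14182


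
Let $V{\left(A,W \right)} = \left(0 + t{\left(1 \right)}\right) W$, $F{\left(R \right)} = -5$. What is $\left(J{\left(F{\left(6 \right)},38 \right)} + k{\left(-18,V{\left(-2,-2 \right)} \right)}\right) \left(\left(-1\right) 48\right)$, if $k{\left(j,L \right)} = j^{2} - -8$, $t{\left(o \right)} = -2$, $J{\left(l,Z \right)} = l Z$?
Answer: $-6816$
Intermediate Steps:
$J{\left(l,Z \right)} = Z l$
$V{\left(A,W \right)} = - 2 W$ ($V{\left(A,W \right)} = \left(0 - 2\right) W = - 2 W$)
$k{\left(j,L \right)} = 8 + j^{2}$ ($k{\left(j,L \right)} = j^{2} + 8 = 8 + j^{2}$)
$\left(J{\left(F{\left(6 \right)},38 \right)} + k{\left(-18,V{\left(-2,-2 \right)} \right)}\right) \left(\left(-1\right) 48\right) = \left(38 \left(-5\right) + \left(8 + \left(-18\right)^{2}\right)\right) \left(\left(-1\right) 48\right) = \left(-190 + \left(8 + 324\right)\right) \left(-48\right) = \left(-190 + 332\right) \left(-48\right) = 142 \left(-48\right) = -6816$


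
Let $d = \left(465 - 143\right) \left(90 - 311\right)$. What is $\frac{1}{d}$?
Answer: $- \frac{1}{71162} \approx -1.4052 \cdot 10^{-5}$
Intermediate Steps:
$d = -71162$ ($d = 322 \left(-221\right) = -71162$)
$\frac{1}{d} = \frac{1}{-71162} = - \frac{1}{71162}$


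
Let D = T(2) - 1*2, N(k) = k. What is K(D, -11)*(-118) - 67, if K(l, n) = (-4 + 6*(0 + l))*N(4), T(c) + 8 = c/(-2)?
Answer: 32973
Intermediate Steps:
T(c) = -8 - c/2 (T(c) = -8 + c/(-2) = -8 + c*(-½) = -8 - c/2)
D = -11 (D = (-8 - ½*2) - 1*2 = (-8 - 1) - 2 = -9 - 2 = -11)
K(l, n) = -16 + 24*l (K(l, n) = (-4 + 6*(0 + l))*4 = (-4 + 6*l)*4 = -16 + 24*l)
K(D, -11)*(-118) - 67 = (-16 + 24*(-11))*(-118) - 67 = (-16 - 264)*(-118) - 67 = -280*(-118) - 67 = 33040 - 67 = 32973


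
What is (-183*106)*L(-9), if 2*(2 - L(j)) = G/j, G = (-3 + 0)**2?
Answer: -48495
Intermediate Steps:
G = 9 (G = (-3)**2 = 9)
L(j) = 2 - 9/(2*j)
(-183*106)*L(-9) = (-183*106)*(2 - 9/2/(-9)) = -19398*(2 - 9/2*(-1/9)) = -19398*(2 + 1/2) = -19398*5/2 = -48495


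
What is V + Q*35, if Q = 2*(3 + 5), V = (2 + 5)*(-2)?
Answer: 546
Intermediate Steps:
V = -14 (V = 7*(-2) = -14)
Q = 16 (Q = 2*8 = 16)
V + Q*35 = -14 + 16*35 = -14 + 560 = 546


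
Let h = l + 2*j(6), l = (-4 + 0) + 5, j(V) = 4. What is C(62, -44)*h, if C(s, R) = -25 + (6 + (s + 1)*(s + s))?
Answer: 70137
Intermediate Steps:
C(s, R) = -19 + 2*s*(1 + s) (C(s, R) = -25 + (6 + (1 + s)*(2*s)) = -25 + (6 + 2*s*(1 + s)) = -19 + 2*s*(1 + s))
l = 1 (l = -4 + 5 = 1)
h = 9 (h = 1 + 2*4 = 1 + 8 = 9)
C(62, -44)*h = (-19 + 2*62 + 2*62**2)*9 = (-19 + 124 + 2*3844)*9 = (-19 + 124 + 7688)*9 = 7793*9 = 70137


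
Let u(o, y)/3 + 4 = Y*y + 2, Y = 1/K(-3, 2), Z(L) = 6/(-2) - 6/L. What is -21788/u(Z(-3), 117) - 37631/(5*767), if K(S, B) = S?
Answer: 78928367/471705 ≈ 167.33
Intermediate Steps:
Z(L) = -3 - 6/L (Z(L) = 6*(-1/2) - 6/L = -3 - 6/L)
Y = -1/3 (Y = 1/(-3) = -1/3 ≈ -0.33333)
u(o, y) = -6 - y (u(o, y) = -12 + 3*(-y/3 + 2) = -12 + 3*(2 - y/3) = -12 + (6 - y) = -6 - y)
-21788/u(Z(-3), 117) - 37631/(5*767) = -21788/(-6 - 1*117) - 37631/(5*767) = -21788/(-6 - 117) - 37631/3835 = -21788/(-123) - 37631*1/3835 = -21788*(-1/123) - 37631/3835 = 21788/123 - 37631/3835 = 78928367/471705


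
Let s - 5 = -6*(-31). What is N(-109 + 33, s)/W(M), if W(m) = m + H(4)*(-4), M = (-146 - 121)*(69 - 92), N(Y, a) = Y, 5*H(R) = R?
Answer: -380/30689 ≈ -0.012382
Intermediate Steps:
H(R) = R/5
s = 191 (s = 5 - 6*(-31) = 5 + 186 = 191)
M = 6141 (M = -267*(-23) = 6141)
W(m) = -16/5 + m (W(m) = m + ((⅕)*4)*(-4) = m + (⅘)*(-4) = m - 16/5 = -16/5 + m)
N(-109 + 33, s)/W(M) = (-109 + 33)/(-16/5 + 6141) = -76/30689/5 = -76*5/30689 = -380/30689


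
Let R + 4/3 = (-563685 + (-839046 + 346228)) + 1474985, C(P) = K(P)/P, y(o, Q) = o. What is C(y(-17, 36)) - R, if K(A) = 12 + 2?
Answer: -21342556/51 ≈ -4.1848e+5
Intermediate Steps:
K(A) = 14
C(P) = 14/P
R = 1255442/3 (R = -4/3 + ((-563685 + (-839046 + 346228)) + 1474985) = -4/3 + ((-563685 - 492818) + 1474985) = -4/3 + (-1056503 + 1474985) = -4/3 + 418482 = 1255442/3 ≈ 4.1848e+5)
C(y(-17, 36)) - R = 14/(-17) - 1*1255442/3 = 14*(-1/17) - 1255442/3 = -14/17 - 1255442/3 = -21342556/51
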